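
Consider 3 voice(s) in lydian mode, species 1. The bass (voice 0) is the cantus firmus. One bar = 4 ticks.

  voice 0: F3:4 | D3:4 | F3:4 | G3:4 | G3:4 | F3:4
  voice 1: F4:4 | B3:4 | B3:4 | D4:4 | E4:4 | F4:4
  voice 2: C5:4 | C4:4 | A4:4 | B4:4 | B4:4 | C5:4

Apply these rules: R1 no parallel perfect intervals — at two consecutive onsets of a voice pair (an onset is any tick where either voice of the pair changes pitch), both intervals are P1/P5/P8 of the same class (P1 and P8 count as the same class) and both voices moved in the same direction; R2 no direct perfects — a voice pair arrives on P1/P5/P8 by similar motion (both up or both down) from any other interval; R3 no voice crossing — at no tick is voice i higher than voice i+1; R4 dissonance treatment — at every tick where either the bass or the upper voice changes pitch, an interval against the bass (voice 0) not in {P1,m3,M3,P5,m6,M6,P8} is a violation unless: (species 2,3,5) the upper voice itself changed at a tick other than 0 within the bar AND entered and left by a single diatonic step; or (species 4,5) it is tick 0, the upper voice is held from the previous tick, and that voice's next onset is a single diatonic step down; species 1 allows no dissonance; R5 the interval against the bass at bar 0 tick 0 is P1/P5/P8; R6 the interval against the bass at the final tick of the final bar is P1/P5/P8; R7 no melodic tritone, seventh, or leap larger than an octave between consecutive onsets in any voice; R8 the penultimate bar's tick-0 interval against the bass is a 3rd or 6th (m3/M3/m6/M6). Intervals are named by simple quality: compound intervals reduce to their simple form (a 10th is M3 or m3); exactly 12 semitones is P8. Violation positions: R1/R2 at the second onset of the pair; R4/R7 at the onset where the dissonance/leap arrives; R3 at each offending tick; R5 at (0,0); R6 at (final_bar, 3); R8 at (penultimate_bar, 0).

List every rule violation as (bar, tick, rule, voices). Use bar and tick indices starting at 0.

(1, 0, R4, (0, 2))
(1, 0, R7, (1,))
(2, 0, R4, (0, 1))
(3, 0, R2, (0, 1))
(5, 0, R1, (1, 2))

bar 0: v0=F3 v1=F4 v2=C5 downbeat P5
bar 1: v0=D3 v1=B3 v2=C4 downbeat m7
bar 2: v0=F3 v1=B3 v2=A4 downbeat M3
bar 3: v0=G3 v1=D4 v2=B4 downbeat M3
bar 4: v0=G3 v1=E4 v2=B4 downbeat M3
bar 5: v0=F3 v1=F4 v2=C5 downbeat P5
  -> R4 @ bar 1 tick 0 v(0, 2): D3/C4 m7 untreated
  -> R7 @ bar 1 tick 0 v(1,): F4->B3 leap 6st
  -> R4 @ bar 2 tick 0 v(0, 1): F3/B3 TT untreated
  -> R2 @ bar 3 tick 0 v(0, 1): F3/B3 TT -> G3/D4 P5 similar
  -> R1 @ bar 5 tick 0 v(1, 2): E4/B4 P5 -> F4/C5 P5 similar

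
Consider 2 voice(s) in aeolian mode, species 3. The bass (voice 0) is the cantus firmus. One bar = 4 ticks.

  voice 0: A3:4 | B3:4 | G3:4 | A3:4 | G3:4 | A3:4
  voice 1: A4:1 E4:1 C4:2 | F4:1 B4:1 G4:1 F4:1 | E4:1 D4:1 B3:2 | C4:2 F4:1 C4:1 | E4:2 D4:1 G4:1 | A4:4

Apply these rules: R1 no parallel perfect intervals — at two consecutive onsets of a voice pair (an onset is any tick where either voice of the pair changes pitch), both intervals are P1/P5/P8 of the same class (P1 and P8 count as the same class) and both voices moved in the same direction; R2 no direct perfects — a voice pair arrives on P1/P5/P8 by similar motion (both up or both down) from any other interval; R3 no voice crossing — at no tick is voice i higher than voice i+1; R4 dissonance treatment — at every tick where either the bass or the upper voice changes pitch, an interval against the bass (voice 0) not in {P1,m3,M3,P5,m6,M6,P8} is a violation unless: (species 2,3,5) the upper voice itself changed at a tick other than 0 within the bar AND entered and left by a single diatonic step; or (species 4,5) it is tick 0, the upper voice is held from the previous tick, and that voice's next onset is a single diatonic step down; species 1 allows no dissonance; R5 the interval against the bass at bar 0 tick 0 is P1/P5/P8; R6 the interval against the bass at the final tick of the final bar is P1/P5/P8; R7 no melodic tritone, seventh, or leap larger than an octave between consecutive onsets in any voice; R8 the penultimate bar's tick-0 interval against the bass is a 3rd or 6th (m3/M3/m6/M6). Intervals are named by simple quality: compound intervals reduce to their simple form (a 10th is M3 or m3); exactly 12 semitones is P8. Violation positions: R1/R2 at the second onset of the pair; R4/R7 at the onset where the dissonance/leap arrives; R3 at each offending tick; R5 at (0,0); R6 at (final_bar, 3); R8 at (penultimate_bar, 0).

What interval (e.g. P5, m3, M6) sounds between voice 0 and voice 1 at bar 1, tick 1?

P8

voice 0=B3 voice 1=B4 -> P8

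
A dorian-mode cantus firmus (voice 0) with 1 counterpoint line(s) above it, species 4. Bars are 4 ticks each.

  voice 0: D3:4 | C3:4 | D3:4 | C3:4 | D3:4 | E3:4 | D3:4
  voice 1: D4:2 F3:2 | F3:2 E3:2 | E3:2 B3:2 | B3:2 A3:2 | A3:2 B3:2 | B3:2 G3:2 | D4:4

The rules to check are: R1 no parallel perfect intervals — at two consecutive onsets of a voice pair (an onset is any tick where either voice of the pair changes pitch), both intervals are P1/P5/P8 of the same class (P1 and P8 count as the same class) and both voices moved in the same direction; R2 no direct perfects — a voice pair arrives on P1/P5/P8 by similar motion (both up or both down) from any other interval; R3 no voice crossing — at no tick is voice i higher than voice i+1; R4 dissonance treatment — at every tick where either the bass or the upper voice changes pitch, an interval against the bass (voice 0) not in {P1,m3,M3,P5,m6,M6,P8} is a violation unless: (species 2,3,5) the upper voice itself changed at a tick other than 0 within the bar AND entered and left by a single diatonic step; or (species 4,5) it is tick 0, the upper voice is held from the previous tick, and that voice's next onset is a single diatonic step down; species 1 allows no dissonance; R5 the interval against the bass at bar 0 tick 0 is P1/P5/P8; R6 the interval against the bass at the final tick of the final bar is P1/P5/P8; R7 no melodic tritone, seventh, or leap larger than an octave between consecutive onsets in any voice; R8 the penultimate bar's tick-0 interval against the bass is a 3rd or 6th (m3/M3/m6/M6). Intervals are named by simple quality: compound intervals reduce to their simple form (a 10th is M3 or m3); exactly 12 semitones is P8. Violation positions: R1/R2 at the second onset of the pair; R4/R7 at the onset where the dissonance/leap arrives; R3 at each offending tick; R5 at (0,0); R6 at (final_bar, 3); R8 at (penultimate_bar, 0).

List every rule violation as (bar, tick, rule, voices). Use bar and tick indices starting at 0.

bar 0: v0=D3 v1=D4 downbeat P8
bar 1: v0=C3 v1=F3 downbeat P4
bar 2: v0=D3 v1=E3 downbeat M2
bar 3: v0=C3 v1=B3 downbeat M7
bar 4: v0=D3 v1=A3 downbeat P5
bar 5: v0=E3 v1=B3 downbeat P5
bar 6: v0=D3 v1=D4 downbeat P8
  -> R4 @ bar 2 tick 0 v(0, 1): D3/E3 M2 untreated
  -> R8 @ bar 5 tick 0 v(0, 1): penult P5 not 3rd/6th

(2, 0, R4, (0, 1))
(5, 0, R8, (0, 1))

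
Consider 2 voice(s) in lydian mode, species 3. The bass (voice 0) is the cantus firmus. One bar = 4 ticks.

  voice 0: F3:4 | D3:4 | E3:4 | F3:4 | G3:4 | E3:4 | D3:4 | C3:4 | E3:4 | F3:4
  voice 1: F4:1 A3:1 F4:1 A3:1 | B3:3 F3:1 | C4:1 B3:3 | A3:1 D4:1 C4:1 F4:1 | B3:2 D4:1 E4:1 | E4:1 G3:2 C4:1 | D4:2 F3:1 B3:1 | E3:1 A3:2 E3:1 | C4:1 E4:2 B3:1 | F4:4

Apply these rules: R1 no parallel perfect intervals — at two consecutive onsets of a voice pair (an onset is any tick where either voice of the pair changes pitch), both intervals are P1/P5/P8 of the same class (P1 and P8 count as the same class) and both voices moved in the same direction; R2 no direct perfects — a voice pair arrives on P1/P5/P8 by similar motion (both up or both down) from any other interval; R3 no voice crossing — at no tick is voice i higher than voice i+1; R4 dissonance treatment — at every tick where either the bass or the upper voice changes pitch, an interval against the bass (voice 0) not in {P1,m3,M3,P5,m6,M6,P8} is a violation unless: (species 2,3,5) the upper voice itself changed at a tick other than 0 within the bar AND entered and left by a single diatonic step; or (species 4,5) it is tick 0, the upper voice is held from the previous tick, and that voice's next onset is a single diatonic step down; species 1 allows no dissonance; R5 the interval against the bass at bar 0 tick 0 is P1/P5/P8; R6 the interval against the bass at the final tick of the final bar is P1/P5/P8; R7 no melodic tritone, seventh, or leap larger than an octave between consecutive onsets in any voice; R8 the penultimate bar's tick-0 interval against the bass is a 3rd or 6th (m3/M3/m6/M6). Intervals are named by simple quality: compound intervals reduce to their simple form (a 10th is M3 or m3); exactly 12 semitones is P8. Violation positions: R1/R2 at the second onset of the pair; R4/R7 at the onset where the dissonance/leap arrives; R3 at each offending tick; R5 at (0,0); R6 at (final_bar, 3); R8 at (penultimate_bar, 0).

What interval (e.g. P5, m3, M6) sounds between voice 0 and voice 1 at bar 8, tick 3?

P5

voice 0=E3 voice 1=B3 -> P5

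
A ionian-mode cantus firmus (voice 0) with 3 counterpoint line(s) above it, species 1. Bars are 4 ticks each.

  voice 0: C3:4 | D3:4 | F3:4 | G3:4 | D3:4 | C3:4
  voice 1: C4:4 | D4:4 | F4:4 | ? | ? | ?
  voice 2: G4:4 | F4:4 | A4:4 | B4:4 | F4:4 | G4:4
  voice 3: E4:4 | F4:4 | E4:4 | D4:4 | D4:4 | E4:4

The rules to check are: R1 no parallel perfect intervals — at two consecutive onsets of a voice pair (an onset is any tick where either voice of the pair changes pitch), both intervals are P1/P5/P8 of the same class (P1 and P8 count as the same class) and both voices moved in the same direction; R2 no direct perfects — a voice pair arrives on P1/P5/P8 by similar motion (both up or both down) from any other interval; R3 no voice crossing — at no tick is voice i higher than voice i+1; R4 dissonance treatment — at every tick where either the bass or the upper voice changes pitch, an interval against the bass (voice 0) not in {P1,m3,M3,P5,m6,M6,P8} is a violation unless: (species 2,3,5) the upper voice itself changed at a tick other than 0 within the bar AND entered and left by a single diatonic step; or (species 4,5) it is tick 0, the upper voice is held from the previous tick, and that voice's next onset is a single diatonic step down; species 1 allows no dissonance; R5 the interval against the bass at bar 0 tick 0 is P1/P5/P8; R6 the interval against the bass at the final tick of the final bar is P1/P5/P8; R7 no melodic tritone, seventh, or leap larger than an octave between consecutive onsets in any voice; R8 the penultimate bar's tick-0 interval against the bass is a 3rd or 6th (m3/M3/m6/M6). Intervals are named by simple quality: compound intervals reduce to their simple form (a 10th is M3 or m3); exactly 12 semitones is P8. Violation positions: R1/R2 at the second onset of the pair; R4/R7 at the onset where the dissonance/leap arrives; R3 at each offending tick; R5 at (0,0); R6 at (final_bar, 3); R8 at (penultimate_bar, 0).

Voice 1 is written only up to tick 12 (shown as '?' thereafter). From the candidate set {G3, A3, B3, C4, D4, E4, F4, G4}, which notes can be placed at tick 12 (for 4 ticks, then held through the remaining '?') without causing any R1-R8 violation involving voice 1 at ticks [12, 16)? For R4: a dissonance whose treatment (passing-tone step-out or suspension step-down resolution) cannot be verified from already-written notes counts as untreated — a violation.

G3: violates R2,R7
A3: violates R4
B3: violates R7
C4: violates R4
D4: violates R2
E4: legal
F4: violates R4
G4: violates R1

{E4}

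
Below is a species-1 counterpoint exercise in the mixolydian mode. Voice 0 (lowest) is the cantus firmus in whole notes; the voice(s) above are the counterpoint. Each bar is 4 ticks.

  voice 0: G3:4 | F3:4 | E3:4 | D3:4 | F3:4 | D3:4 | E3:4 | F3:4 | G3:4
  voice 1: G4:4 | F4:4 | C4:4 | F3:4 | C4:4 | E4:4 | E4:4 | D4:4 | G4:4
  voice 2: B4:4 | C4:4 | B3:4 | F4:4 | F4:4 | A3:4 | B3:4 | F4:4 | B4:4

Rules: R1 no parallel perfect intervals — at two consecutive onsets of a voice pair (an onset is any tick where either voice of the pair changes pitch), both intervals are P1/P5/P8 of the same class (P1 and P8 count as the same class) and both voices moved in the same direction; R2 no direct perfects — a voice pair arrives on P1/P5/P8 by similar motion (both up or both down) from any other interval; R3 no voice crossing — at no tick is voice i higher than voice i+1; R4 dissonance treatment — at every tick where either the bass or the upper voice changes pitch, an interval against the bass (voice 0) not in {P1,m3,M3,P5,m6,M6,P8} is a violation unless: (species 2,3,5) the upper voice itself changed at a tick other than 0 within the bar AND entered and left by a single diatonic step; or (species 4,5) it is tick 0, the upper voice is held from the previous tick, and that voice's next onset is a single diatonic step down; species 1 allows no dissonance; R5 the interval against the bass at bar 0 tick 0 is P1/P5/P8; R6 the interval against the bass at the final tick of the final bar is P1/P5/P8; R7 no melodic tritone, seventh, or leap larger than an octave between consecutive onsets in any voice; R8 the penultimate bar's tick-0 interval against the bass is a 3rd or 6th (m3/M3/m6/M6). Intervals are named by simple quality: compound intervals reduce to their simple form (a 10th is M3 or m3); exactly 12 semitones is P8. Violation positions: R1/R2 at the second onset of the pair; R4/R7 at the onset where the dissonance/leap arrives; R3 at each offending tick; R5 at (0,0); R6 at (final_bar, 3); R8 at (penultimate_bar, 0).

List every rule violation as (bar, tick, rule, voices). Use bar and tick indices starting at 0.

bar 0: v0=G3 v1=G4 v2=B4 downbeat M3
bar 1: v0=F3 v1=F4 v2=C4 downbeat P5
bar 2: v0=E3 v1=C4 v2=B3 downbeat P5
bar 3: v0=D3 v1=F3 v2=F4 downbeat m3
bar 4: v0=F3 v1=C4 v2=F4 downbeat P8
bar 5: v0=D3 v1=E4 v2=A3 downbeat P5
bar 6: v0=E3 v1=E4 v2=B3 downbeat P5
bar 7: v0=F3 v1=D4 v2=F4 downbeat P8
bar 8: v0=G3 v1=G4 v2=B4 downbeat M3
  -> R5 @ bar 0 tick 0 v(0, 2): opens on M3
  -> R1 @ bar 1 tick 0 v(0, 1): G3/G4 P8 -> F3/F4 P8 similar
  -> R2 @ bar 1 tick 0 v(0, 2): G3/B4 M3 -> F3/C4 P5 similar
  -> R3 @ bar 1 tick 0 v(1, 2): F4 above C4
  -> R7 @ bar 1 tick 0 v(2,): B4->C4 leap 11st
  -> R3 @ bar 1 tick 1 v(1, 2): F4 above C4
  -> R3 @ bar 1 tick 2 v(1, 2): F4 above C4
  -> R3 @ bar 1 tick 3 v(1, 2): F4 above C4
  -> R1 @ bar 2 tick 0 v(0, 2): F3/C4 P5 -> E3/B3 P5 similar
  -> R3 @ bar 2 tick 0 v(1, 2): C4 above B3
  -> R3 @ bar 2 tick 1 v(1, 2): C4 above B3
  -> R3 @ bar 2 tick 2 v(1, 2): C4 above B3
  -> R3 @ bar 2 tick 3 v(1, 2): C4 above B3
  -> R7 @ bar 3 tick 0 v(2,): B3->F4 leap 6st
  -> R2 @ bar 4 tick 0 v(0, 1): D3/F3 m3 -> F3/C4 P5 similar
  -> R2 @ bar 5 tick 0 v(0, 2): F3/F4 P8 -> D3/A3 P5 similar
  -> R3 @ bar 5 tick 0 v(1, 2): E4 above A3
  -> R4 @ bar 5 tick 0 v(0, 1): D3/E4 M2 untreated
  -> R3 @ bar 5 tick 1 v(1, 2): E4 above A3
  -> R3 @ bar 5 tick 2 v(1, 2): E4 above A3
  -> R3 @ bar 5 tick 3 v(1, 2): E4 above A3
  -> R1 @ bar 6 tick 0 v(0, 2): D3/A3 P5 -> E3/B3 P5 similar
  -> R3 @ bar 6 tick 0 v(1, 2): E4 above B3
  -> R3 @ bar 6 tick 1 v(1, 2): E4 above B3
  -> R3 @ bar 6 tick 2 v(1, 2): E4 above B3
  -> R3 @ bar 6 tick 3 v(1, 2): E4 above B3
  -> R2 @ bar 7 tick 0 v(0, 2): E3/B3 P5 -> F3/F4 P8 similar
  -> R7 @ bar 7 tick 0 v(2,): B3->F4 leap 6st
  -> R8 @ bar 7 tick 0 v(0, 2): penult P8 not 3rd/6th
  -> R2 @ bar 8 tick 0 v(0, 1): F3/D4 M6 -> G3/G4 P8 similar
  -> R7 @ bar 8 tick 0 v(2,): F4->B4 leap 6st
  -> R6 @ bar 8 tick 3 v(0, 2): closes on M3

(0, 0, R5, (0, 2))
(1, 0, R1, (0, 1))
(1, 0, R2, (0, 2))
(1, 0, R3, (1, 2))
(1, 0, R7, (2,))
(1, 1, R3, (1, 2))
(1, 2, R3, (1, 2))
(1, 3, R3, (1, 2))
(2, 0, R1, (0, 2))
(2, 0, R3, (1, 2))
(2, 1, R3, (1, 2))
(2, 2, R3, (1, 2))
(2, 3, R3, (1, 2))
(3, 0, R7, (2,))
(4, 0, R2, (0, 1))
(5, 0, R2, (0, 2))
(5, 0, R3, (1, 2))
(5, 0, R4, (0, 1))
(5, 1, R3, (1, 2))
(5, 2, R3, (1, 2))
(5, 3, R3, (1, 2))
(6, 0, R1, (0, 2))
(6, 0, R3, (1, 2))
(6, 1, R3, (1, 2))
(6, 2, R3, (1, 2))
(6, 3, R3, (1, 2))
(7, 0, R2, (0, 2))
(7, 0, R7, (2,))
(7, 0, R8, (0, 2))
(8, 0, R2, (0, 1))
(8, 0, R7, (2,))
(8, 3, R6, (0, 2))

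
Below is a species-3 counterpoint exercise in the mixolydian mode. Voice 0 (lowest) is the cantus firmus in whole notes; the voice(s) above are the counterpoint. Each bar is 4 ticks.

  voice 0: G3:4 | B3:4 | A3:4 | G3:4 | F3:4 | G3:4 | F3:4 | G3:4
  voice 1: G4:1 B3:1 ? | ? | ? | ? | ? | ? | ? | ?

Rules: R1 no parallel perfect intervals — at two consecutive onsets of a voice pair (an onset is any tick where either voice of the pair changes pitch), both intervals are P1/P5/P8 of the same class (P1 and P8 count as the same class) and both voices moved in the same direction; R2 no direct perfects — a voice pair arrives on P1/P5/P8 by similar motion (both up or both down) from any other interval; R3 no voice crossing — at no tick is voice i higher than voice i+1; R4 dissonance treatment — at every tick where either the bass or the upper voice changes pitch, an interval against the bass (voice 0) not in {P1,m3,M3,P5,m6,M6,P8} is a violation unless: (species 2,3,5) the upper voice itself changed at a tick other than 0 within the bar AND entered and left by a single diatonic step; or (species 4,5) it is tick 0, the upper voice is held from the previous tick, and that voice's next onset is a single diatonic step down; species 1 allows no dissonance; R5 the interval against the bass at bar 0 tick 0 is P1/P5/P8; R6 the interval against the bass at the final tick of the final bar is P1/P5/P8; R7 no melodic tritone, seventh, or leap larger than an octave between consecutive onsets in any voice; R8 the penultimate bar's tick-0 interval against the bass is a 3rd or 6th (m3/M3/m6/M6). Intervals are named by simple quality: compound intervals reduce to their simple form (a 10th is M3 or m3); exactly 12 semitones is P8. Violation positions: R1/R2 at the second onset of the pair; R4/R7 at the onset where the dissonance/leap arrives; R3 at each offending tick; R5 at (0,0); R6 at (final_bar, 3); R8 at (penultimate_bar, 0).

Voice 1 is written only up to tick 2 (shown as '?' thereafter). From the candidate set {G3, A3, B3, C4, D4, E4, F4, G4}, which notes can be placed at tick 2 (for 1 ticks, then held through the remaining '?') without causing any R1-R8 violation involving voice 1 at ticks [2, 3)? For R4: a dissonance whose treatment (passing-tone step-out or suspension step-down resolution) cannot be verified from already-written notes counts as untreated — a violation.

G3: legal
A3: violates R4
B3: legal
C4: violates R4
D4: legal
E4: legal
F4: violates R4,R7
G4: legal

{B3, D4, E4, G3, G4}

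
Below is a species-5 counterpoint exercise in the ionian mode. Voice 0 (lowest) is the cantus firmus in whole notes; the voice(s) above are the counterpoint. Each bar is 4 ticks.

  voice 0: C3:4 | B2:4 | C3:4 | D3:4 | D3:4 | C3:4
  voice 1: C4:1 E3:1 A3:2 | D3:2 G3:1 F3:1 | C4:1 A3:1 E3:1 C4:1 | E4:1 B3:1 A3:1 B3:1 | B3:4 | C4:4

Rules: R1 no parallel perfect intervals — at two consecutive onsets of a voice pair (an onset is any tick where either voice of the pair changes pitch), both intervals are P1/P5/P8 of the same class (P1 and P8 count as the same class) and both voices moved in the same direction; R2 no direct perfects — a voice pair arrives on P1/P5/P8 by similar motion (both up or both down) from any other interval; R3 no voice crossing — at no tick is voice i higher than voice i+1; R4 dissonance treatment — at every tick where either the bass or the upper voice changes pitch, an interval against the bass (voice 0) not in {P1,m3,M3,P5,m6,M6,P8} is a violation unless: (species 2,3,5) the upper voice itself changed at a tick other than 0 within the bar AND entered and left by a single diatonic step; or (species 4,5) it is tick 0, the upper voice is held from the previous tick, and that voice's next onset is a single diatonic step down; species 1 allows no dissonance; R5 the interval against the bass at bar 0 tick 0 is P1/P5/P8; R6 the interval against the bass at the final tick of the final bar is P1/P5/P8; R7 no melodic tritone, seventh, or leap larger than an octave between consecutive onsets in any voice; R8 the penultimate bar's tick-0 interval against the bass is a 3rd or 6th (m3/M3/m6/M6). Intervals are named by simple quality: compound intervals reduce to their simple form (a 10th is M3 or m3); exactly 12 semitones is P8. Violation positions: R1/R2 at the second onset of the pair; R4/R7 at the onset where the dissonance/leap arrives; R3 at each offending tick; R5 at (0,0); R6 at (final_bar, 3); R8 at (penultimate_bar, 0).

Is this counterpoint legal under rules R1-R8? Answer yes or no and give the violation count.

bar 0: v0=C3 v1=C4 (P8)
bar 1: v0=B2 v1=D3 (m3)
bar 2: v0=C3 v1=C4 (P8)
bar 3: v0=D3 v1=E4 (M2)
bar 4: v0=D3 v1=B3 (M6)
bar 5: v0=C3 v1=C4 (P8)
  R4 @ bar1.3: B2/F3 TT untreated
  R2 @ bar2.0: B2/F3 TT -> C3/C4 P8 similar
  R4 @ bar3.0: D3/E4 M2 untreated

No (3 violations)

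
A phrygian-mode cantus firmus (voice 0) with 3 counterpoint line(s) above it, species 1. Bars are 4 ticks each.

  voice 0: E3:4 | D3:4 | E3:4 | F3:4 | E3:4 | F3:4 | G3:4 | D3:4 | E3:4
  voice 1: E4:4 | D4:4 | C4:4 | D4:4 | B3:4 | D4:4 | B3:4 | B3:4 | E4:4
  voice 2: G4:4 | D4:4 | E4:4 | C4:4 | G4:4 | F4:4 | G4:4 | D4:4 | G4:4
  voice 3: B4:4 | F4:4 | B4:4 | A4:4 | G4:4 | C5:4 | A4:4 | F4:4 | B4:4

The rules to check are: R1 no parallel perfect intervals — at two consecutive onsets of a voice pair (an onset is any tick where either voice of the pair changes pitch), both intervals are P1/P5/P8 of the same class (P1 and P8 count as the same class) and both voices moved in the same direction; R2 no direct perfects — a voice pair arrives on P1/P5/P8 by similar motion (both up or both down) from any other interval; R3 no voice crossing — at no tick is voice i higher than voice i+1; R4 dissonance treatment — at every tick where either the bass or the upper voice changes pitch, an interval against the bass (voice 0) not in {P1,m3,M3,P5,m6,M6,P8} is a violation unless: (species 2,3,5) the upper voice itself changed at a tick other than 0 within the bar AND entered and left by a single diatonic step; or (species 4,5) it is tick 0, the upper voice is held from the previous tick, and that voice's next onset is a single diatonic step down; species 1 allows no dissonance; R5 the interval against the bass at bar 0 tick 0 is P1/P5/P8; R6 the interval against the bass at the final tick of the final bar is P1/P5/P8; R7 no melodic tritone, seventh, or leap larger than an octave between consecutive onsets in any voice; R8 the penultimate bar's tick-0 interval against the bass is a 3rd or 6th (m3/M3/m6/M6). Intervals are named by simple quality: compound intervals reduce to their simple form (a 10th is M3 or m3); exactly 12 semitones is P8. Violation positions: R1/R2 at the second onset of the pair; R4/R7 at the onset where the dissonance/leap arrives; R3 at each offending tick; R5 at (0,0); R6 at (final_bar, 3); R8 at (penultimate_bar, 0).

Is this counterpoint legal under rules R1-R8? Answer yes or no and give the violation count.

No (24 violations)

bar 0: v0=E3 v1=E4 v2=G4 v3=B4 (P5)
bar 1: v0=D3 v1=D4 v2=D4 v3=F4 (m3)
bar 2: v0=E3 v1=C4 v2=E4 v3=B4 (P5)
bar 3: v0=F3 v1=D4 v2=C4 v3=A4 (M3)
bar 4: v0=E3 v1=B3 v2=G4 v3=G4 (m3)
bar 5: v0=F3 v1=D4 v2=F4 v3=C5 (P5)
bar 6: v0=G3 v1=B3 v2=G4 v3=A4 (M2)
bar 7: v0=D3 v1=B3 v2=D4 v3=F4 (m3)
bar 8: v0=E3 v1=E4 v2=G4 v3=B4 (P5)
  R5 @ bar0.0: opens on m3
  R1 @ bar1.0: E3/E4 P8 -> D3/D4 P8 similar
  R2 @ bar1.0: E3/G4 m3 -> D3/D4 P8 similar
  R2 @ bar1.0: E4/G4 m3 -> D4/D4 P1 similar
  R7 @ bar1.0: B4->F4 leap 6st
  R1 @ bar2.0: D3/D4 P8 -> E3/E4 P8 similar
  R2 @ bar2.0: D3/F4 m3 -> E3/B4 P5 similar
  R2 @ bar2.0: D4/F4 m3 -> E4/B4 P5 similar
  R7 @ bar2.0: F4->B4 leap 6st
  R3 @ bar3.0: D4 above C4
  R3 @ bar3.1: D4 above C4
  R3 @ bar3.2: D4 above C4
  R3 @ bar3.3: D4 above C4
  R2 @ bar4.0: F3/D4 M6 -> E3/B3 P5 similar
  R2 @ bar5.0: E3/G4 m3 -> F3/C5 P5 similar
  R1 @ bar6.0: F3/F4 P8 -> G3/G4 P8 similar
  R4 @ bar6.0: G3/A4 M2 untreated
  R1 @ bar7.0: G3/G4 P8 -> D3/D4 P8 similar
  R8 @ bar7.0: penult P8 not 3rd/6th
  R2 @ bar8.0: D3/B3 M6 -> E3/E4 P8 similar
  R2 @ bar8.0: D3/F4 m3 -> E3/B4 P5 similar
  R2 @ bar8.0: B3/F4 TT -> E4/B4 P5 similar
  R7 @ bar8.0: F4->B4 leap 6st
  R6 @ bar8.3: closes on m3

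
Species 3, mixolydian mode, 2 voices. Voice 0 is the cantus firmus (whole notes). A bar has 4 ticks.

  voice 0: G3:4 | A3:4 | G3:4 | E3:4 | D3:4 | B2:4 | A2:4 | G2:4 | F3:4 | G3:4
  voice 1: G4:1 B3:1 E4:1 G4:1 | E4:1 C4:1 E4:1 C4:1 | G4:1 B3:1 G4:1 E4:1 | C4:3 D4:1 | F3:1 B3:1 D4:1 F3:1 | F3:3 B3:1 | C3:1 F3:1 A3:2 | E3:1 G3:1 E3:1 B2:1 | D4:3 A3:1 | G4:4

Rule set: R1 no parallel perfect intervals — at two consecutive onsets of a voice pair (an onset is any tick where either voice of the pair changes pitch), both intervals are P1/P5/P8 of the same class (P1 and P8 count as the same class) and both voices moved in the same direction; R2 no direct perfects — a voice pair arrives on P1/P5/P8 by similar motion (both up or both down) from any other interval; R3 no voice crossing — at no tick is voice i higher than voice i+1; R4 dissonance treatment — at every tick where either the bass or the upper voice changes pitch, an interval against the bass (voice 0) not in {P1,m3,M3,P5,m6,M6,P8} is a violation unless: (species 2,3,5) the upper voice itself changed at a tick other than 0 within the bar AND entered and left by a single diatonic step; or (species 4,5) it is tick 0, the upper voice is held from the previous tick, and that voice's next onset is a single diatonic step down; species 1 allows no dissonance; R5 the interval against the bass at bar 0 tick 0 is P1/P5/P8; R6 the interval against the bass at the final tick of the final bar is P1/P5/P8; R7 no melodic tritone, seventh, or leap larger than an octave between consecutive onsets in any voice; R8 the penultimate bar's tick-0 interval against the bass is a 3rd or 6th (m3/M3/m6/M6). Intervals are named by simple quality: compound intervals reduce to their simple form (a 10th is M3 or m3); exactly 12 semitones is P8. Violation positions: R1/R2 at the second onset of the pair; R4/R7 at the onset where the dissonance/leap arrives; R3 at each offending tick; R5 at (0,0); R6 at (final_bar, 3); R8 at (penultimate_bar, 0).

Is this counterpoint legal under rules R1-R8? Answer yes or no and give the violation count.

bar 0: v0=G3 v1=G4 (P8)
bar 1: v0=A3 v1=E4 (P5)
bar 2: v0=G3 v1=G4 (P8)
bar 3: v0=E3 v1=C4 (m6)
bar 4: v0=D3 v1=F3 (m3)
bar 5: v0=B2 v1=F3 (TT)
bar 6: v0=A2 v1=C3 (m3)
bar 7: v0=G2 v1=E3 (M6)
bar 8: v0=F3 v1=D4 (M6)
bar 9: v0=G3 v1=G4 (P8)
  R4 @ bar3.3: E3/D4 m7 untreated
  R7 @ bar4.1: F3->B3 leap 6st
  R4 @ bar5.0: B2/F3 TT untreated
  R7 @ bar5.3: F3->B3 leap 6st
  R7 @ bar6.0: B3->C3 leap 11st
  R7 @ bar8.0: G2->F3 leap 10st
  R7 @ bar8.0: B2->D4 leap 15st
  R2 @ bar9.0: F3/A3 M3 -> G3/G4 P8 similar
  R7 @ bar9.0: A3->G4 leap 10st

No (9 violations)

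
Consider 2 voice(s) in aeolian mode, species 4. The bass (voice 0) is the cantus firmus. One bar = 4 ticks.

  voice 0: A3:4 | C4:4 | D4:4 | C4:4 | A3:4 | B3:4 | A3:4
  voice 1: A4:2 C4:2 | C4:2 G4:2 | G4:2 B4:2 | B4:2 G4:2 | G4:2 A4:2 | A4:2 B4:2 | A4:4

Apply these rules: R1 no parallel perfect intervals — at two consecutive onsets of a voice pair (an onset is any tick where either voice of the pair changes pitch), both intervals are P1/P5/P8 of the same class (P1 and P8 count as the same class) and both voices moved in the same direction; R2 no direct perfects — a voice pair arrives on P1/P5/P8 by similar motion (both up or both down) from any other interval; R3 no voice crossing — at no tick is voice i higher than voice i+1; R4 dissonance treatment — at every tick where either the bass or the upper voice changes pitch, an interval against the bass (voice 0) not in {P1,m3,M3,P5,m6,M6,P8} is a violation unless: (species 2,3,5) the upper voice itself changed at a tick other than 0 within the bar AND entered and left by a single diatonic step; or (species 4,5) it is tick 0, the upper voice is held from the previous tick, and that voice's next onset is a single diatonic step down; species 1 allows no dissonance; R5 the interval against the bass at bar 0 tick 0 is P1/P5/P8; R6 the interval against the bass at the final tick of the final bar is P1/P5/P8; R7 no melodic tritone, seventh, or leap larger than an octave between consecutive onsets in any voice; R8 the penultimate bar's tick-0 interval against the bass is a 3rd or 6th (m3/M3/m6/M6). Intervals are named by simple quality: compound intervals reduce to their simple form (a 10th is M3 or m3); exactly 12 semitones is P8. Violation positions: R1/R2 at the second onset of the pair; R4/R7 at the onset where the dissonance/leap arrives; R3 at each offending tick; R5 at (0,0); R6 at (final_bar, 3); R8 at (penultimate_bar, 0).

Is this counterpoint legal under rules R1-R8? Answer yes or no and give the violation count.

bar 0: v0=A3 v1=A4 (P8)
bar 1: v0=C4 v1=C4 (P1)
bar 2: v0=D4 v1=G4 (P4)
bar 3: v0=C4 v1=B4 (M7)
bar 4: v0=A3 v1=G4 (m7)
bar 5: v0=B3 v1=A4 (m7)
bar 6: v0=A3 v1=A4 (P8)
  R4 @ bar2.0: D4/G4 P4 untreated
  R4 @ bar3.0: C4/B4 M7 untreated
  R4 @ bar4.0: A3/G4 m7 untreated
  R4 @ bar5.0: B3/A4 m7 untreated
  R8 @ bar5.0: penult m7 not 3rd/6th
  R1 @ bar6.0: B3/B4 P8 -> A3/A4 P8 similar

No (6 violations)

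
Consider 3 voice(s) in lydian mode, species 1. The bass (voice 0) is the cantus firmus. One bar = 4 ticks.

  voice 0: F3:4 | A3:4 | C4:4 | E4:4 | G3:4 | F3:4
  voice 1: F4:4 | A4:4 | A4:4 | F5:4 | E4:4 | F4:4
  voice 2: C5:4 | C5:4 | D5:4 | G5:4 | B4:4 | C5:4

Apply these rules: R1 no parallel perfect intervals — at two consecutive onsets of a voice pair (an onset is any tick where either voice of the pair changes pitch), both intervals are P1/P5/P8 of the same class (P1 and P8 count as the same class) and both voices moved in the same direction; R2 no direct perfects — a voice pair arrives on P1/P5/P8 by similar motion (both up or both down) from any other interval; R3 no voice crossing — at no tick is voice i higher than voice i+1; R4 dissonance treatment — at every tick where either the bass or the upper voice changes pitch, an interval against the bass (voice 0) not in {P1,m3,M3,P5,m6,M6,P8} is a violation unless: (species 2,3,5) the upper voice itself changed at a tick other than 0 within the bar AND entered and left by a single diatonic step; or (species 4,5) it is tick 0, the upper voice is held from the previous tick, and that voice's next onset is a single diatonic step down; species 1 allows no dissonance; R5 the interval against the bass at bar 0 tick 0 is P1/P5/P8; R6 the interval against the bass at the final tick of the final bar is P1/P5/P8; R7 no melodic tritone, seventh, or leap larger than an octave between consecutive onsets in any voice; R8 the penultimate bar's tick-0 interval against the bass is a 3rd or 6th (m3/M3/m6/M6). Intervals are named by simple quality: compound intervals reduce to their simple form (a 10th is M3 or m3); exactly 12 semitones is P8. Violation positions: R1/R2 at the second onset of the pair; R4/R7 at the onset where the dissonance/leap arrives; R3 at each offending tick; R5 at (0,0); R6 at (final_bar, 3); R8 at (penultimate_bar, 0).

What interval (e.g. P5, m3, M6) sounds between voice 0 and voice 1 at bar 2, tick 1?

voice 0=C4 voice 1=A4 -> M6

M6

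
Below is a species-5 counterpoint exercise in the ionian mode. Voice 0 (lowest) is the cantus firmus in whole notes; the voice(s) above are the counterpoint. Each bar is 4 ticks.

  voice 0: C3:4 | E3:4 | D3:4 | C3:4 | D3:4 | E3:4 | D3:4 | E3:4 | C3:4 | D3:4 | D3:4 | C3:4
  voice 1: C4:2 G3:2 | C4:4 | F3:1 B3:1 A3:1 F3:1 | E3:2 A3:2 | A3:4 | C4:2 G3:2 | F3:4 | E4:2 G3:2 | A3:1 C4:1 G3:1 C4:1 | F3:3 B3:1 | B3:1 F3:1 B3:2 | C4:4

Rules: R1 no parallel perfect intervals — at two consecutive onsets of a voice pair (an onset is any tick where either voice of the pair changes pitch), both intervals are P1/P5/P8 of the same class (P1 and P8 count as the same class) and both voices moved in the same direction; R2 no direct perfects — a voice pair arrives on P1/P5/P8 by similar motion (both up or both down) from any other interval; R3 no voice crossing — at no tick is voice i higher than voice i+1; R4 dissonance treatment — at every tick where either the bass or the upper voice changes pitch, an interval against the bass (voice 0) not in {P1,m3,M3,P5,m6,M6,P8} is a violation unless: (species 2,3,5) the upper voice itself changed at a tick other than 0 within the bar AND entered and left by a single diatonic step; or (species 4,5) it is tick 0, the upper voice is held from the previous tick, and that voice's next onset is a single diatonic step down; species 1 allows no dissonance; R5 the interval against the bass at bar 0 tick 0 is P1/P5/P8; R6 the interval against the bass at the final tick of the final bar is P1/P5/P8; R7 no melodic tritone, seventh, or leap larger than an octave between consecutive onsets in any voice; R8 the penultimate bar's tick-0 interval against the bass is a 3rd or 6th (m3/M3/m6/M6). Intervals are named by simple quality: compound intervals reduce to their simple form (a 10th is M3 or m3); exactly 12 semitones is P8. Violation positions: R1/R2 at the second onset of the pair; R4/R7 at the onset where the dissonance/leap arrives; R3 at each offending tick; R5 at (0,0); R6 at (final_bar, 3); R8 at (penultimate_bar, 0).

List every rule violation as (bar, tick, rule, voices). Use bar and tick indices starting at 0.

bar 0: v0=C3 v1=C4 downbeat P8
bar 1: v0=E3 v1=C4 downbeat m6
bar 2: v0=D3 v1=F3 downbeat m3
bar 3: v0=C3 v1=E3 downbeat M3
bar 4: v0=D3 v1=A3 downbeat P5
bar 5: v0=E3 v1=C4 downbeat m6
bar 6: v0=D3 v1=F3 downbeat m3
bar 7: v0=E3 v1=E4 downbeat P8
bar 8: v0=C3 v1=A3 downbeat M6
bar 9: v0=D3 v1=F3 downbeat m3
bar 10: v0=D3 v1=B3 downbeat M6
bar 11: v0=C3 v1=C4 downbeat P8
  -> R7 @ bar 2 tick 1 v(1,): F3->B3 leap 6st
  -> R2 @ bar 7 tick 0 v(0, 1): D3/F3 m3 -> E3/E4 P8 similar
  -> R7 @ bar 7 tick 0 v(1,): F3->E4 leap 11st
  -> R7 @ bar 9 tick 3 v(1,): F3->B3 leap 6st
  -> R7 @ bar 10 tick 1 v(1,): B3->F3 leap 6st
  -> R7 @ bar 10 tick 2 v(1,): F3->B3 leap 6st

(2, 1, R7, (1,))
(7, 0, R2, (0, 1))
(7, 0, R7, (1,))
(9, 3, R7, (1,))
(10, 1, R7, (1,))
(10, 2, R7, (1,))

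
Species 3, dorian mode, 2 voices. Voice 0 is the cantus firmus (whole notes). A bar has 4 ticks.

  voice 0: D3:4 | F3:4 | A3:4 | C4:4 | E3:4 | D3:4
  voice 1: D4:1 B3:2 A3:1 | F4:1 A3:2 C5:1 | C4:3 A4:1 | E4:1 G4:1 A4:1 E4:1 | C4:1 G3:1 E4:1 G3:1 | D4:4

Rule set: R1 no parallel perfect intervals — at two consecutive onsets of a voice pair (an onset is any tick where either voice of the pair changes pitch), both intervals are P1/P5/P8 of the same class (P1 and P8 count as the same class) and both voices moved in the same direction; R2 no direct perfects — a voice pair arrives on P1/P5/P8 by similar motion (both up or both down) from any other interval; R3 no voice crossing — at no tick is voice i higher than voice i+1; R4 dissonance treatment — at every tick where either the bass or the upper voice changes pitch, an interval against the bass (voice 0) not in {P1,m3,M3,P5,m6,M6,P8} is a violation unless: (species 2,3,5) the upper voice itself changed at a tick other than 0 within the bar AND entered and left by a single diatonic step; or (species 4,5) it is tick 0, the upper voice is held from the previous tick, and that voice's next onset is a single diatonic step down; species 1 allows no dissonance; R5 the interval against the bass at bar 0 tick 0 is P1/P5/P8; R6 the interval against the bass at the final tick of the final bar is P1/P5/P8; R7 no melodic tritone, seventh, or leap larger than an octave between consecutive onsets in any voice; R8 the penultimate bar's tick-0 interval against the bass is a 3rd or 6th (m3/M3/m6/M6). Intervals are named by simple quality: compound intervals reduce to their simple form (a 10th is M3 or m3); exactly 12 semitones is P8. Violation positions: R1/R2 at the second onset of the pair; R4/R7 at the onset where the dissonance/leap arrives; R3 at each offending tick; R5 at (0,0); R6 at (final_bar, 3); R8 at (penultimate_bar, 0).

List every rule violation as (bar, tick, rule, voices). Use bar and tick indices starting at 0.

bar 0: v0=D3 v1=D4 downbeat P8
bar 1: v0=F3 v1=F4 downbeat P8
bar 2: v0=A3 v1=C4 downbeat m3
bar 3: v0=C4 v1=E4 downbeat M3
bar 4: v0=E3 v1=C4 downbeat m6
bar 5: v0=D3 v1=D4 downbeat P8
  -> R2 @ bar 1 tick 0 v(0, 1): D3/A3 P5 -> F3/F4 P8 similar
  -> R7 @ bar 1 tick 3 v(1,): A3->C5 leap 15st

(1, 0, R2, (0, 1))
(1, 3, R7, (1,))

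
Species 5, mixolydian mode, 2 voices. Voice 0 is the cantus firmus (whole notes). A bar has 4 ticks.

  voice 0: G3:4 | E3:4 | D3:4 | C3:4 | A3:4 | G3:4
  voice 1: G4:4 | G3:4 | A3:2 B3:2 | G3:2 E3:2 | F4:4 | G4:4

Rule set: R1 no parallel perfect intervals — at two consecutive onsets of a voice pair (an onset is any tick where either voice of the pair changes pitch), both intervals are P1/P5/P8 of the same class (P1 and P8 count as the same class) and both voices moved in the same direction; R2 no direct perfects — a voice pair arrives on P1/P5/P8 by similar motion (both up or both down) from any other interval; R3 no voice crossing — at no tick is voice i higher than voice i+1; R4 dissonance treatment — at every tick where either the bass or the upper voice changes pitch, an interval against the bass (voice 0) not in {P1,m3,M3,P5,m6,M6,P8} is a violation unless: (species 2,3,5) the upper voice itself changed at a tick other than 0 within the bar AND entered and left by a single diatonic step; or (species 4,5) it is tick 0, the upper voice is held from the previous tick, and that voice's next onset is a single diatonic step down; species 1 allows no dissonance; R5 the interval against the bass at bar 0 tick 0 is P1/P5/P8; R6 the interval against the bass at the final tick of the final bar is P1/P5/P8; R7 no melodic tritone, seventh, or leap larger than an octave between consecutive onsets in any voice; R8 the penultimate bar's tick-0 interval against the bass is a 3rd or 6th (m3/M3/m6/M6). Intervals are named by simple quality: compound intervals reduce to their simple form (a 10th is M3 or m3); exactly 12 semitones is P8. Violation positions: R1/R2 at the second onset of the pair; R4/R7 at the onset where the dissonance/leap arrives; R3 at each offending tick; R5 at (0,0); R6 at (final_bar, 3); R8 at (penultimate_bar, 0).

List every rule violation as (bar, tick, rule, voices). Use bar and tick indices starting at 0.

(3, 0, R2, (0, 1))
(4, 0, R7, (1,))

bar 0: v0=G3 v1=G4 downbeat P8
bar 1: v0=E3 v1=G3 downbeat m3
bar 2: v0=D3 v1=A3 downbeat P5
bar 3: v0=C3 v1=G3 downbeat P5
bar 4: v0=A3 v1=F4 downbeat m6
bar 5: v0=G3 v1=G4 downbeat P8
  -> R2 @ bar 3 tick 0 v(0, 1): D3/B3 M6 -> C3/G3 P5 similar
  -> R7 @ bar 4 tick 0 v(1,): E3->F4 leap 13st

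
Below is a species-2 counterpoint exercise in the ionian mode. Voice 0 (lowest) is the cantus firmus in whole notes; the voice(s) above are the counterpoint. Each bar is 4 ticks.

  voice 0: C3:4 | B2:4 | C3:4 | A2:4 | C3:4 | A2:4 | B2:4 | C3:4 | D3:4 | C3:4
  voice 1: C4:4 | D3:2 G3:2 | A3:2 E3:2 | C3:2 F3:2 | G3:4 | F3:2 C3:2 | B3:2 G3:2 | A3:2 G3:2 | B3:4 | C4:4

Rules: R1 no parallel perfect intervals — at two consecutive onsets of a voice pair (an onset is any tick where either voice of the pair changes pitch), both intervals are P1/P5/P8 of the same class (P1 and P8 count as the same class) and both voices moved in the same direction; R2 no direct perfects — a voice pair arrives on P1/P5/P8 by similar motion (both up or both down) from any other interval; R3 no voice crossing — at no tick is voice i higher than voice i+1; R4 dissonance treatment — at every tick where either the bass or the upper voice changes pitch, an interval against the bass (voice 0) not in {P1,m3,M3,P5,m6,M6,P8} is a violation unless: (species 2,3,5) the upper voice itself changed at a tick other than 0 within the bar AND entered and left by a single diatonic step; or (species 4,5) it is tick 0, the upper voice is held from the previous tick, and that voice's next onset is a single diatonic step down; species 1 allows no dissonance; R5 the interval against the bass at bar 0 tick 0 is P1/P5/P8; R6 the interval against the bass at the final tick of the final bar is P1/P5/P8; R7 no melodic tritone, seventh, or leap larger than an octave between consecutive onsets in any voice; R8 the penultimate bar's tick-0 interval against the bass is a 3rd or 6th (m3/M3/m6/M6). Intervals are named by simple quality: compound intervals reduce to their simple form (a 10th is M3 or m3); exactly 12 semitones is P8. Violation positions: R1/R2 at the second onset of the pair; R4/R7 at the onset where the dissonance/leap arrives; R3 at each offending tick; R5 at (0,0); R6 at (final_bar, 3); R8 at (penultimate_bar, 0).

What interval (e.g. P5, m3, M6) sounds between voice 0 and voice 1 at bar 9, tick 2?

P8

voice 0=C3 voice 1=C4 -> P8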